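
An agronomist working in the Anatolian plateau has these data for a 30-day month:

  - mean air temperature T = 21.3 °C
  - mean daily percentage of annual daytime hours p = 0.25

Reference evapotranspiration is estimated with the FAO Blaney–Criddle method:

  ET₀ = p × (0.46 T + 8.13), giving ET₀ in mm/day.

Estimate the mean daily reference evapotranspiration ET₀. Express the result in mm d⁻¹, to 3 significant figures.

4.48 mm d⁻¹

ET₀ = 0.25 × (0.46 × 21.3 + 8.13) = 0.25 × 17.928 = 4.4820 mm/d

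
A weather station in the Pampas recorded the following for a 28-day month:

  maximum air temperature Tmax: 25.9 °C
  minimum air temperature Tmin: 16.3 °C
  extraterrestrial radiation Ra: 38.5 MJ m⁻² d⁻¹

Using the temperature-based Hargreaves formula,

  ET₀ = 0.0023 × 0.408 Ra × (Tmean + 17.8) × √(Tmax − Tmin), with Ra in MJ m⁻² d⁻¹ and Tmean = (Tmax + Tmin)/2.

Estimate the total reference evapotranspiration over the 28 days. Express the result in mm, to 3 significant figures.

122 mm

Tmean = (25.9 + 16.3)/2 = 21.10 °C
0.408 Ra = 0.408 × 38.5 = 15.7080 mm/d equivalent
ET₀ = 0.0023 × 15.7080 × (21.10 + 17.8) × √9.6 = 0.0023 × 15.7080 × 38.90 × 3.0984 = 4.3545 mm/d
Over 28 days: 4.3545 × 28 = 121.926 mm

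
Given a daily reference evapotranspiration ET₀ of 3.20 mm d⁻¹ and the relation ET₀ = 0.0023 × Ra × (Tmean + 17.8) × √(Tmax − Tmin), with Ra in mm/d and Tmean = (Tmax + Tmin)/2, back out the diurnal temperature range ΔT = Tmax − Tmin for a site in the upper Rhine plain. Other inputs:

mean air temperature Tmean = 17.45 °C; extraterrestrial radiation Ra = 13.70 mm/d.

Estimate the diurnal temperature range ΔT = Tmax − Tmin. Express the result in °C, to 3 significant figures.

√ΔT = ET₀ / [0.0023 × Ra × (Tmean+17.8)] = 3.20 / (0.0023 × 13.70 × 35.25) = 2.8810
ΔT = 2.8810² = 8.300 °C

8.30 °C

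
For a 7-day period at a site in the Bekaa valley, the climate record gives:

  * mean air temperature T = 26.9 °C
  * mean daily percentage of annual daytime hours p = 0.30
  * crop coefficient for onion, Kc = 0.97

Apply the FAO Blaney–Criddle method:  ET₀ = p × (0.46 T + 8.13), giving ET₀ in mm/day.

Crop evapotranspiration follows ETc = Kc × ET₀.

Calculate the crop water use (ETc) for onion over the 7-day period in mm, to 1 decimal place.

ET₀ = 0.30 × (0.46 × 26.9 + 8.13) = 0.30 × 20.504 = 6.1512 mm/d
ETc = Kc × ET₀ = 0.97 × 6.1512 = 5.9667 mm/d
Over 7 days: 5.9667 × 7 = 41.767 mm

41.8 mm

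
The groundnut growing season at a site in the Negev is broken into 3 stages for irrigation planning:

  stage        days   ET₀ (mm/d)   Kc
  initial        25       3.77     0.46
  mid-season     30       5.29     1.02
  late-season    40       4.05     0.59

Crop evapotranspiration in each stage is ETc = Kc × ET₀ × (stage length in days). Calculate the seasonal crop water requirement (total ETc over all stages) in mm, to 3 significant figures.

initial: 0.46 × 3.77 × 25 = 43.36 mm
mid-season: 1.02 × 5.29 × 30 = 161.87 mm
late-season: 0.59 × 4.05 × 40 = 95.58 mm
Seasonal total = 300.81 mm

301 mm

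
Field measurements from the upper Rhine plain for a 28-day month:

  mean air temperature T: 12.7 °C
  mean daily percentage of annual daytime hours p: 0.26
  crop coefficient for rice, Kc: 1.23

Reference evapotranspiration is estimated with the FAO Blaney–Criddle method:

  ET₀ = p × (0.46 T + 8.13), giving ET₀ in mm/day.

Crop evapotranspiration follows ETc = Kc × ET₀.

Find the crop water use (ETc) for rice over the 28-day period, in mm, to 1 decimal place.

125.1 mm

ET₀ = 0.26 × (0.46 × 12.7 + 8.13) = 0.26 × 13.972 = 3.6327 mm/d
ETc = Kc × ET₀ = 1.23 × 3.6327 = 4.4682 mm/d
Over 28 days: 4.4682 × 28 = 125.110 mm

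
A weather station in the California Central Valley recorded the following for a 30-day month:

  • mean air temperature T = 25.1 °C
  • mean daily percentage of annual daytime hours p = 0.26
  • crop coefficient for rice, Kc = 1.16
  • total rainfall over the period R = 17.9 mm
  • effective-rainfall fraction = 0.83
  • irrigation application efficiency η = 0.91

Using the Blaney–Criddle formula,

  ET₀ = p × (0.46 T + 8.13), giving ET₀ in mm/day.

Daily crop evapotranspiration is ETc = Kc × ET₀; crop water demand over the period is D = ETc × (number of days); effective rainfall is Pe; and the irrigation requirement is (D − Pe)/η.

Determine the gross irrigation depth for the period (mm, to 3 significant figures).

179 mm

ET₀ = 0.26 × (0.46 × 25.1 + 8.13) = 0.26 × 19.676 = 5.1158 mm/d
ETc = Kc × ET₀ = 1.16 × 5.1158 = 5.9343 mm/d
Crop demand D = ETc × 30 d = 5.9343 × 30 = 178.029 mm
Pe = 0.83 × 17.9 = 14.857 mm
D − Pe = 178.029 − 14.857 = 163.172 mm
Gross irrigation = 163.172 / 0.91 = 179.310 mm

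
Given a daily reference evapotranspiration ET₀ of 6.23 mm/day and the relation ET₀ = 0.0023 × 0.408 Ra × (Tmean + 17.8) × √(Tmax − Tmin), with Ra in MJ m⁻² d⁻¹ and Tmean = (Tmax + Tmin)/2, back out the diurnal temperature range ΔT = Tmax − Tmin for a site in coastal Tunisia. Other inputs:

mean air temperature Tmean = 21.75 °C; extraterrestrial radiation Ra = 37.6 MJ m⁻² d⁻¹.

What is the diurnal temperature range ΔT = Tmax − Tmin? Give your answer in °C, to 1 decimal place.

19.9 °C

√ΔT = ET₀ / [0.0023 × 0.408 × Ra × (Tmean+17.8)] = 6.23 / (0.0023 × 15.3408 × 39.55) = 4.4644
ΔT = 4.4644² = 19.931 °C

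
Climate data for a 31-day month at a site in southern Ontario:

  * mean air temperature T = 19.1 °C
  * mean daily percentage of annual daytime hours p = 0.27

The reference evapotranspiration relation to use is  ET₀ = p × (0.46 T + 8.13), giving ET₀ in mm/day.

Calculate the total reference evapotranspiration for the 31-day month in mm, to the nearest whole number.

ET₀ = 0.27 × (0.46 × 19.1 + 8.13) = 0.27 × 16.916 = 4.5673 mm/d
Monthly total = 4.5673 × 31 = 141.586 mm

142 mm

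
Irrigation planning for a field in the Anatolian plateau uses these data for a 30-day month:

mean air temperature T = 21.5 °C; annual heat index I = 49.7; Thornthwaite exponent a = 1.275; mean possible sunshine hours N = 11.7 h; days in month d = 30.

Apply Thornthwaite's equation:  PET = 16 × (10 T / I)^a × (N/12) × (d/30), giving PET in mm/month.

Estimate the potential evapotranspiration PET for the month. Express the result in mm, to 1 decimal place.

101.0 mm

10T/I = 10 × 21.5 / 49.7 = 4.3260
(10T/I)^a = 4.3260^1.275 = 6.4716
Uncorrected PET = 16 × 6.4716 = 103.546 mm
Correction = (N/12)(d/30) = (11.7/12)(30/30) = 0.9750
PET = 103.546 × 0.9750 = 100.957 mm/month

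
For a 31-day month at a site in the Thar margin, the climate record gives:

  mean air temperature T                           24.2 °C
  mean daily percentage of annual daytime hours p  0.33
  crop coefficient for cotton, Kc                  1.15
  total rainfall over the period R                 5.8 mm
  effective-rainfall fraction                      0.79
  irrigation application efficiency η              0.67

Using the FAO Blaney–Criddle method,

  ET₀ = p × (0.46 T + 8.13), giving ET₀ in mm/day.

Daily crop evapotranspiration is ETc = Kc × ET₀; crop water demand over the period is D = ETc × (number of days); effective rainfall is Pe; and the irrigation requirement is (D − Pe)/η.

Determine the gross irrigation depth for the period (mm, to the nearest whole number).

ET₀ = 0.33 × (0.46 × 24.2 + 8.13) = 0.33 × 19.262 = 6.3565 mm/d
ETc = Kc × ET₀ = 1.15 × 6.3565 = 7.3100 mm/d
Crop demand D = ETc × 31 d = 7.3100 × 31 = 226.610 mm
Pe = 0.79 × 5.8 = 4.582 mm
D − Pe = 226.610 − 4.582 = 222.028 mm
Gross irrigation = 222.028 / 0.67 = 331.385 mm

331 mm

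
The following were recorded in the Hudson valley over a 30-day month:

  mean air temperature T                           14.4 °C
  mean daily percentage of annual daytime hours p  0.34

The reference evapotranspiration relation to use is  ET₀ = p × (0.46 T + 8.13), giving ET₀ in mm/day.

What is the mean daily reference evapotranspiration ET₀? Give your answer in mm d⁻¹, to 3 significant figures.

5.02 mm d⁻¹

ET₀ = 0.34 × (0.46 × 14.4 + 8.13) = 0.34 × 14.754 = 5.0164 mm/d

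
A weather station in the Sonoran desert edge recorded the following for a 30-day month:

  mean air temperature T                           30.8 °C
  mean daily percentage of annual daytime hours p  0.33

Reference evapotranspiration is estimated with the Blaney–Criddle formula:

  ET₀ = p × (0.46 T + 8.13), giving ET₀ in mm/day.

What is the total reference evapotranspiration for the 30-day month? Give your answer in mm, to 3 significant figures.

ET₀ = 0.33 × (0.46 × 30.8 + 8.13) = 0.33 × 22.298 = 7.3583 mm/d
Monthly total = 7.3583 × 30 = 220.749 mm

221 mm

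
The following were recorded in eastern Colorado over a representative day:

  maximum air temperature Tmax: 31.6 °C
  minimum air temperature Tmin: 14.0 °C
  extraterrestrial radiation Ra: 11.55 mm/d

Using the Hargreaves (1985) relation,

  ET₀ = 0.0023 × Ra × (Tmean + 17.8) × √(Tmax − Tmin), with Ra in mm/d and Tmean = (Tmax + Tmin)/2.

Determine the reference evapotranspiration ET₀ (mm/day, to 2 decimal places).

4.52 mm/day

Tmean = (31.6 + 14.0)/2 = 22.80 °C
ET₀ = 0.0023 × 11.55 × (22.80 + 17.8) × √17.6 = 0.0023 × 11.55 × 40.60 × 4.1952 = 4.5247 mm/d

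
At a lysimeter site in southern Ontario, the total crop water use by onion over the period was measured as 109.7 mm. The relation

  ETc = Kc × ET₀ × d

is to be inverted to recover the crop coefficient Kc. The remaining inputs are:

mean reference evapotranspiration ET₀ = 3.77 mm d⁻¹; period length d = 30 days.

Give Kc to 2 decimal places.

ETc = Kc × ET₀ × d  ⇒  Kc = ETc / (ET₀ × d)
Kc = 109.7 / (3.77 × 30) = 109.7 / 113.10 = 0.9699

0.97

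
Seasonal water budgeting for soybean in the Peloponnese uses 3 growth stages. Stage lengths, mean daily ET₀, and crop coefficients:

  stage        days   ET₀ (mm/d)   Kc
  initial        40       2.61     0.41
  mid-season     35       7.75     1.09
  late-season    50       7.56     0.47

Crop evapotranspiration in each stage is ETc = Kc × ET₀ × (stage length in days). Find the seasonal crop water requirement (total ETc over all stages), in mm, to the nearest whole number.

initial: 0.41 × 2.61 × 40 = 42.80 mm
mid-season: 1.09 × 7.75 × 35 = 295.66 mm
late-season: 0.47 × 7.56 × 50 = 177.66 mm
Seasonal total = 516.12 mm

516 mm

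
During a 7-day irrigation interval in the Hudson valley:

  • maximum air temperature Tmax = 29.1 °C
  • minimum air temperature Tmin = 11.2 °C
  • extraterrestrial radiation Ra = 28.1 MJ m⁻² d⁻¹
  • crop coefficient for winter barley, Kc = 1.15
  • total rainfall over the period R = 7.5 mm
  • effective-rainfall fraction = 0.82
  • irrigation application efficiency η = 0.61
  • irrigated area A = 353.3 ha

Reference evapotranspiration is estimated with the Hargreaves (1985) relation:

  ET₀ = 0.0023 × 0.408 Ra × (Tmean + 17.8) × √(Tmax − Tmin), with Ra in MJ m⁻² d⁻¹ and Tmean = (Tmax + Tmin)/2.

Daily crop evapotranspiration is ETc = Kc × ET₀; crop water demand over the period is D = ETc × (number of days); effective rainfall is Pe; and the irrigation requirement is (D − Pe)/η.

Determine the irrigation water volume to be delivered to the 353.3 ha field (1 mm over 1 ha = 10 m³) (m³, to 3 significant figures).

162000 m³

Tmean = (29.1 + 11.2)/2 = 20.15 °C
0.408 Ra = 0.408 × 28.1 = 11.4648 mm/d equivalent
ET₀ = 0.0023 × 11.4648 × (20.15 + 17.8) × √17.9 = 0.0023 × 11.4648 × 37.95 × 4.2308 = 4.2338 mm/d
ETc = Kc × ET₀ = 1.15 × 4.2338 = 4.8689 mm/d
Crop demand D = ETc × 7 d = 4.8689 × 7 = 34.082 mm
Pe = 0.82 × 7.5 = 6.150 mm
D − Pe = 34.082 − 6.150 = 27.932 mm
Gross irrigation = 27.932 / 0.61 = 45.790 mm
Volume = 45.790 mm × 353.3 ha × 10 = 161776.1 m³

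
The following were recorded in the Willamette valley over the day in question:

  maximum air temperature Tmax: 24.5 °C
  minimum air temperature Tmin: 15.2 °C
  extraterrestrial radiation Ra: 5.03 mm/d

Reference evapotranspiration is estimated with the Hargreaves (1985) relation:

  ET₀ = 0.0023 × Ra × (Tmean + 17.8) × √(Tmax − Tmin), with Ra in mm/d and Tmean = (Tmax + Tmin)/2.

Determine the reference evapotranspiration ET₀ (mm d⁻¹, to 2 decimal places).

Tmean = (24.5 + 15.2)/2 = 19.85 °C
ET₀ = 0.0023 × 5.03 × (19.85 + 17.8) × √9.3 = 0.0023 × 5.03 × 37.65 × 3.0496 = 1.3283 mm/d

1.33 mm d⁻¹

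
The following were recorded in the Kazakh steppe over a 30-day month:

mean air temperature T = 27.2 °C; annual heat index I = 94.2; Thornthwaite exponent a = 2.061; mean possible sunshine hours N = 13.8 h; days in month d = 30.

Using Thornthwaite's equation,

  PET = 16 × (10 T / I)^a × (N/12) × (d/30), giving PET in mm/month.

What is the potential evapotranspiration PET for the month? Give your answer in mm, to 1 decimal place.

10T/I = 10 × 27.2 / 94.2 = 2.8875
(10T/I)^a = 2.8875^2.061 = 8.8948
Uncorrected PET = 16 × 8.8948 = 142.317 mm
Correction = (N/12)(d/30) = (13.8/12)(30/30) = 1.1500
PET = 142.317 × 1.1500 = 163.665 mm/month

163.7 mm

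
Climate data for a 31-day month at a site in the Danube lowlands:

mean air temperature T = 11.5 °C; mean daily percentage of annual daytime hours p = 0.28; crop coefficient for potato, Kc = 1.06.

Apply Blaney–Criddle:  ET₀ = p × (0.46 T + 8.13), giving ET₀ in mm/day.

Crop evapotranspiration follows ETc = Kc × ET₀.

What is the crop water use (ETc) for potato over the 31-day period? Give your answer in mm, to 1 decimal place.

123.5 mm

ET₀ = 0.28 × (0.46 × 11.5 + 8.13) = 0.28 × 13.420 = 3.7576 mm/d
ETc = Kc × ET₀ = 1.06 × 3.7576 = 3.9831 mm/d
Over 31 days: 3.9831 × 31 = 123.476 mm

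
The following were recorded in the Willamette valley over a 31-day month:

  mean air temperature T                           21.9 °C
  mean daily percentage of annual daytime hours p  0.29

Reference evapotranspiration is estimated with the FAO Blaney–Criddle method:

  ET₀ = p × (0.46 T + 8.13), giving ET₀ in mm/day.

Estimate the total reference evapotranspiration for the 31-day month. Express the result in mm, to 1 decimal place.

ET₀ = 0.29 × (0.46 × 21.9 + 8.13) = 0.29 × 18.204 = 5.2792 mm/d
Monthly total = 5.2792 × 31 = 163.655 mm

163.7 mm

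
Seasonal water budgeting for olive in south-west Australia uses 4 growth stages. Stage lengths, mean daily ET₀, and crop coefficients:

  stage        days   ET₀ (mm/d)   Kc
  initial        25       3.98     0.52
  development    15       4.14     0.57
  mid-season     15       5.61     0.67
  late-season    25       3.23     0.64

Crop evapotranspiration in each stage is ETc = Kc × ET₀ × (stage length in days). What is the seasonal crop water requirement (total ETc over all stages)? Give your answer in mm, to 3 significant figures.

195 mm

initial: 0.52 × 3.98 × 25 = 51.74 mm
development: 0.57 × 4.14 × 15 = 35.40 mm
mid-season: 0.67 × 5.61 × 15 = 56.38 mm
late-season: 0.64 × 3.23 × 25 = 51.68 mm
Seasonal total = 195.20 mm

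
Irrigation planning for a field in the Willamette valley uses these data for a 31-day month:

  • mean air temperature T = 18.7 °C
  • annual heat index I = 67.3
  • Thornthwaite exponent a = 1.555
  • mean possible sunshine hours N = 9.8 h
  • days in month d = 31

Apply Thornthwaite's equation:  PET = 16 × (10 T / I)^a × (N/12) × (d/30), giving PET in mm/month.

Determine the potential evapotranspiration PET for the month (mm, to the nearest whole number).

66 mm

10T/I = 10 × 18.7 / 67.3 = 2.7786
(10T/I)^a = 2.7786^1.555 = 4.8995
Uncorrected PET = 16 × 4.8995 = 78.392 mm
Correction = (N/12)(d/30) = (9.8/12)(31/30) = 0.8439
PET = 78.392 × 0.8439 = 66.155 mm/month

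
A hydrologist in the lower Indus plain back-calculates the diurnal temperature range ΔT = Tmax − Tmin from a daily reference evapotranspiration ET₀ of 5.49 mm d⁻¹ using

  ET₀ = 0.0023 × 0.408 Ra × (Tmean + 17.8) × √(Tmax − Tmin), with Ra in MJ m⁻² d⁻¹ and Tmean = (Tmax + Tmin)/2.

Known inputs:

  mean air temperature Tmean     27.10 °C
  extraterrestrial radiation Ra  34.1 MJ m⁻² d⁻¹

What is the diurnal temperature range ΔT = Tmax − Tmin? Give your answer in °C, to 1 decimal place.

√ΔT = ET₀ / [0.0023 × 0.408 × Ra × (Tmean+17.8)] = 5.49 / (0.0023 × 13.9128 × 44.90) = 3.8211
ΔT = 3.8211² = 14.601 °C

14.6 °C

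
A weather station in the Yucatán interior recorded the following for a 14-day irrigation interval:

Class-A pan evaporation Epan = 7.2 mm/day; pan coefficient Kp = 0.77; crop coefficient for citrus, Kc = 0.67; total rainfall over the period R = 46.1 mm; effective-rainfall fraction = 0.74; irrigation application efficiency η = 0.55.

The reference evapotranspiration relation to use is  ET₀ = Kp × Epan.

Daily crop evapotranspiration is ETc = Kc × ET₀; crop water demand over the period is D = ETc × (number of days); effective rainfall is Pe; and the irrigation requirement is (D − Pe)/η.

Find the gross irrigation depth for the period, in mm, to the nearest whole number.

ET₀ = 0.77 × 7.2 = 5.5440 mm/d
ETc = Kc × ET₀ = 0.67 × 5.5440 = 3.7145 mm/d
Crop demand D = ETc × 14 d = 3.7145 × 14 = 52.003 mm
Pe = 0.74 × 46.1 = 34.114 mm
D − Pe = 52.003 − 34.114 = 17.889 mm
Gross irrigation = 17.889 / 0.55 = 32.525 mm

33 mm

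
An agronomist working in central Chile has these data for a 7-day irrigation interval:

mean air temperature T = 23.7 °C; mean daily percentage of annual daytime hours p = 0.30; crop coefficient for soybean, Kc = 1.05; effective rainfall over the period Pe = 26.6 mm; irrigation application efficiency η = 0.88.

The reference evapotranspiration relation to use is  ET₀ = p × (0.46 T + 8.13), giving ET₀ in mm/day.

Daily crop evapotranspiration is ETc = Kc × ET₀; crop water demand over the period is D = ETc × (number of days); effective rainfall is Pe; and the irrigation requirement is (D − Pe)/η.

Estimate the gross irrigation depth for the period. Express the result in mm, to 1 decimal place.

17.5 mm

ET₀ = 0.30 × (0.46 × 23.7 + 8.13) = 0.30 × 19.032 = 5.7096 mm/d
ETc = Kc × ET₀ = 1.05 × 5.7096 = 5.9951 mm/d
Crop demand D = ETc × 7 d = 5.9951 × 7 = 41.966 mm
D − Pe = 41.966 − 26.6 = 15.366 mm
Gross irrigation = 15.366 / 0.88 = 17.461 mm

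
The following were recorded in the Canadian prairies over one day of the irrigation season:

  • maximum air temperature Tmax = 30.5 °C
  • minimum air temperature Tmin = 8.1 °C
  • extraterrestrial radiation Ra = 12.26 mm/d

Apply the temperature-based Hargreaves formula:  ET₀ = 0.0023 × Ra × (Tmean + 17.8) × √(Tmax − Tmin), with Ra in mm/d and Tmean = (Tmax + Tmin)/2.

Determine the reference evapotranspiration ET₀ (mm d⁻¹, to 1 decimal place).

5.0 mm d⁻¹

Tmean = (30.5 + 8.1)/2 = 19.30 °C
ET₀ = 0.0023 × 12.26 × (19.30 + 17.8) × √22.4 = 0.0023 × 12.26 × 37.10 × 4.7329 = 4.9513 mm/d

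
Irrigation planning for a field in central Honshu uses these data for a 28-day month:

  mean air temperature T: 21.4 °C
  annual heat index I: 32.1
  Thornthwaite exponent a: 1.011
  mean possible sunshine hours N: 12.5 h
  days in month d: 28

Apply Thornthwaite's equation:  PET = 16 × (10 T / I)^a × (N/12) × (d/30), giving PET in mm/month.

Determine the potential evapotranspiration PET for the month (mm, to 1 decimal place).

105.9 mm

10T/I = 10 × 21.4 / 32.1 = 6.6667
(10T/I)^a = 6.6667^1.011 = 6.8073
Uncorrected PET = 16 × 6.8073 = 108.917 mm
Correction = (N/12)(d/30) = (12.5/12)(28/30) = 0.9722
PET = 108.917 × 0.9722 = 105.889 mm/month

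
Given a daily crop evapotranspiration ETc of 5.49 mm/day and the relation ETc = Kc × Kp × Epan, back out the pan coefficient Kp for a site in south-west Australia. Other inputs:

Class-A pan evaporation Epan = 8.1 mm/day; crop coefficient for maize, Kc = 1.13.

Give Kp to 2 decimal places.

ETc = Kc × Kp × Epan  ⇒  Kp = ETc / (Kc × Epan)
Kp = 5.49 / (1.13 × 8.1) = 5.49 / 9.153 = 0.5998

0.60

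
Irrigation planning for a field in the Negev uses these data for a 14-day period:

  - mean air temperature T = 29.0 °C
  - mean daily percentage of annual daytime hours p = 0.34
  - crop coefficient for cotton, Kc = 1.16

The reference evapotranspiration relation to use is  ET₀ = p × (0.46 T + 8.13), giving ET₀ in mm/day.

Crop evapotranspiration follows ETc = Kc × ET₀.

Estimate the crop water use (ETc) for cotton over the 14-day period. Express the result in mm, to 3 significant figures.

119 mm

ET₀ = 0.34 × (0.46 × 29.0 + 8.13) = 0.34 × 21.470 = 7.2998 mm/d
ETc = Kc × ET₀ = 1.16 × 7.2998 = 8.4678 mm/d
Over 14 days: 8.4678 × 14 = 118.549 mm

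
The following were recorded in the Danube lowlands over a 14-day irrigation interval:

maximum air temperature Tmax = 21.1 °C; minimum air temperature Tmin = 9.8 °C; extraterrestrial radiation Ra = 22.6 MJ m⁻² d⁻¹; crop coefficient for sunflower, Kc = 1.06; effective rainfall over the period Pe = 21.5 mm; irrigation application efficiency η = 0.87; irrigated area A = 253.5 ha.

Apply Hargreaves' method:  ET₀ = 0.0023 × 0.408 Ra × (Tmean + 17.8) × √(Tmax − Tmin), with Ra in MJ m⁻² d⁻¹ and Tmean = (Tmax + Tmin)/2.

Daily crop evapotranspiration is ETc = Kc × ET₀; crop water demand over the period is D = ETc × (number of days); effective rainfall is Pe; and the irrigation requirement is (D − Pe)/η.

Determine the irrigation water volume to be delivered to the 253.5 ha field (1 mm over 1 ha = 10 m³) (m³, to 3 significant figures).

Tmean = (21.1 + 9.8)/2 = 15.45 °C
0.408 Ra = 0.408 × 22.6 = 9.2208 mm/d equivalent
ET₀ = 0.0023 × 9.2208 × (15.45 + 17.8) × √11.3 = 0.0023 × 9.2208 × 33.25 × 3.3615 = 2.3704 mm/d
ETc = Kc × ET₀ = 1.06 × 2.3704 = 2.5126 mm/d
Crop demand D = ETc × 14 d = 2.5126 × 14 = 35.176 mm
D − Pe = 35.176 − 21.5 = 13.676 mm
Gross irrigation = 13.676 / 0.87 = 15.720 mm
Volume = 15.720 mm × 253.5 ha × 10 = 39850.2 m³

39900 m³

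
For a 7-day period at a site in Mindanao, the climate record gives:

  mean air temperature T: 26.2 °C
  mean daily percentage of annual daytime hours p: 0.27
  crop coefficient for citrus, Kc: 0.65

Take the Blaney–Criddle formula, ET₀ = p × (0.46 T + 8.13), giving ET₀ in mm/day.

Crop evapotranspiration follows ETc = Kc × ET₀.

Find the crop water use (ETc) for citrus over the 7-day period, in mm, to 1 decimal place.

24.8 mm

ET₀ = 0.27 × (0.46 × 26.2 + 8.13) = 0.27 × 20.182 = 5.4491 mm/d
ETc = Kc × ET₀ = 0.65 × 5.4491 = 3.5419 mm/d
Over 7 days: 3.5419 × 7 = 24.793 mm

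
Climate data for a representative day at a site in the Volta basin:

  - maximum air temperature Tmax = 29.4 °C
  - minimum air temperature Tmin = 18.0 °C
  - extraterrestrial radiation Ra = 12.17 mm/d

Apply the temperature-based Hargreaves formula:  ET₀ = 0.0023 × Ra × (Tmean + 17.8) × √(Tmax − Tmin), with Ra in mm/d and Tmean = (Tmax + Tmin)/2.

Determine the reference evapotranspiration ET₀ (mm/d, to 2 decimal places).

Tmean = (29.4 + 18.0)/2 = 23.70 °C
ET₀ = 0.0023 × 12.17 × (23.70 + 17.8) × √11.4 = 0.0023 × 12.17 × 41.50 × 3.3764 = 3.9221 mm/d

3.92 mm/d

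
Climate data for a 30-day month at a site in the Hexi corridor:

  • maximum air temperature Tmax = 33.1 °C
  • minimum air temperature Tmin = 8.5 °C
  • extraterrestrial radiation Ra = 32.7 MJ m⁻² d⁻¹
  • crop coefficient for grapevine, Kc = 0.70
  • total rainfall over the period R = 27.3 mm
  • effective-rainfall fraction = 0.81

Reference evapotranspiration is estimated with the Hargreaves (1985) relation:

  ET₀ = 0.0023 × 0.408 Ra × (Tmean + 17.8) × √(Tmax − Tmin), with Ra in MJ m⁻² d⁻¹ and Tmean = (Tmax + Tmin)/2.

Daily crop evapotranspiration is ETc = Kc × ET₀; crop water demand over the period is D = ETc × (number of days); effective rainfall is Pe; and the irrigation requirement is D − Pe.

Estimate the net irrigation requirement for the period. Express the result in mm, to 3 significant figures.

101 mm

Tmean = (33.1 + 8.5)/2 = 20.80 °C
0.408 Ra = 0.408 × 32.7 = 13.3416 mm/d equivalent
ET₀ = 0.0023 × 13.3416 × (20.80 + 17.8) × √24.6 = 0.0023 × 13.3416 × 38.60 × 4.9598 = 5.8747 mm/d
ETc = Kc × ET₀ = 0.70 × 5.8747 = 4.1123 mm/d
Crop demand D = ETc × 30 d = 4.1123 × 30 = 123.369 mm
Pe = 0.81 × 27.3 = 22.113 mm
D − Pe = 123.369 − 22.113 = 101.256 mm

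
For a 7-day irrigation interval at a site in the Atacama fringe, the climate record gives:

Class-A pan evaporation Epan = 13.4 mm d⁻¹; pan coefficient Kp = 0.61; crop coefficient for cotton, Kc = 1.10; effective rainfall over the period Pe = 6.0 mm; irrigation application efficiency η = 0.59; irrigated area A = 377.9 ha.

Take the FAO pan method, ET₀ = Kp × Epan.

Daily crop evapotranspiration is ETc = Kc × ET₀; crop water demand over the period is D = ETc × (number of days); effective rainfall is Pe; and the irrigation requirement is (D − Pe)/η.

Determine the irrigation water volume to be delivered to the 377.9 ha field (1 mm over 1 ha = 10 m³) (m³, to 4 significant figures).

364700 m³

ET₀ = 0.61 × 13.4 = 8.1740 mm/d
ETc = Kc × ET₀ = 1.10 × 8.1740 = 8.9914 mm/d
Crop demand D = ETc × 7 d = 8.9914 × 7 = 62.940 mm
D − Pe = 62.940 − 6.0 = 56.940 mm
Gross irrigation = 56.940 / 0.59 = 96.508 mm
Volume = 96.508 mm × 377.9 ha × 10 = 364703.7 m³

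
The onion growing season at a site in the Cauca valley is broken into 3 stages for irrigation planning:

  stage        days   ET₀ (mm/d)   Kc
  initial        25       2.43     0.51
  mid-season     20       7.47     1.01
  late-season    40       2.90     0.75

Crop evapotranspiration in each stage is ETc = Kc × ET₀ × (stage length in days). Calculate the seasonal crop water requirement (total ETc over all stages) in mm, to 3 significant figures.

269 mm

initial: 0.51 × 2.43 × 25 = 30.98 mm
mid-season: 1.01 × 7.47 × 20 = 150.89 mm
late-season: 0.75 × 2.90 × 40 = 87.00 mm
Seasonal total = 268.87 mm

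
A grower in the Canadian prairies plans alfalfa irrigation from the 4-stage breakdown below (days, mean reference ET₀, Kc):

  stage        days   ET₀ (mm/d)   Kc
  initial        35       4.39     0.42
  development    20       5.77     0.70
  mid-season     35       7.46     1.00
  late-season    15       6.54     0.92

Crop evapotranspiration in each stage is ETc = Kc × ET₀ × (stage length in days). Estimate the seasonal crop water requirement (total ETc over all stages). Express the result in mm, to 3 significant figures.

initial: 0.42 × 4.39 × 35 = 64.53 mm
development: 0.70 × 5.77 × 20 = 80.78 mm
mid-season: 1.00 × 7.46 × 35 = 261.10 mm
late-season: 0.92 × 6.54 × 15 = 90.25 mm
Seasonal total = 496.66 mm

497 mm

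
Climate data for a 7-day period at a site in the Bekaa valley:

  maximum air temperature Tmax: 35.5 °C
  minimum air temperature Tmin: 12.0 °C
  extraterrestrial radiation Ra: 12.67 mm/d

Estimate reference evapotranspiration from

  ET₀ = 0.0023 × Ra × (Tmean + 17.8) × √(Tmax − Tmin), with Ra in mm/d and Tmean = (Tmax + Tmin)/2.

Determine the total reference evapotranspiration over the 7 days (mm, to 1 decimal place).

41.1 mm

Tmean = (35.5 + 12.0)/2 = 23.75 °C
ET₀ = 0.0023 × 12.67 × (23.75 + 17.8) × √23.5 = 0.0023 × 12.67 × 41.55 × 4.8477 = 5.8696 mm/d
Over 7 days: 5.8696 × 7 = 41.087 mm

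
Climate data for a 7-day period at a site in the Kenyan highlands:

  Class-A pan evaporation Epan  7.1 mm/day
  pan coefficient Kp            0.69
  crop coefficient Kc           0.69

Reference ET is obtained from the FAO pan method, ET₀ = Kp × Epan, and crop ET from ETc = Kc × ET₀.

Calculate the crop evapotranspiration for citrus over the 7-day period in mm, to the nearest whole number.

24 mm

ET₀ = 0.69 × 7.1 = 4.8990 mm/d
ETc = Kc × ET₀ = 0.69 × 4.8990 = 3.3803 mm/d
Over 7 days: 3.3803 × 7 = 23.662 mm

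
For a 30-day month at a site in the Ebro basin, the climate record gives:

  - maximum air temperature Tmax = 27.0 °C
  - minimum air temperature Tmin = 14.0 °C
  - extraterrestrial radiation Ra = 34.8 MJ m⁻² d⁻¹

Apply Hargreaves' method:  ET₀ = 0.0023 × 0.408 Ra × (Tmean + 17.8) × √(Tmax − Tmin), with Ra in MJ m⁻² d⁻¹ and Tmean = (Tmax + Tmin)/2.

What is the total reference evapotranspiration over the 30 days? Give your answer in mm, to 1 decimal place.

Tmean = (27.0 + 14.0)/2 = 20.50 °C
0.408 Ra = 0.408 × 34.8 = 14.1984 mm/d equivalent
ET₀ = 0.0023 × 14.1984 × (20.50 + 17.8) × √13.0 = 0.0023 × 14.1984 × 38.30 × 3.6056 = 4.5097 mm/d
Over 30 days: 4.5097 × 30 = 135.291 mm

135.3 mm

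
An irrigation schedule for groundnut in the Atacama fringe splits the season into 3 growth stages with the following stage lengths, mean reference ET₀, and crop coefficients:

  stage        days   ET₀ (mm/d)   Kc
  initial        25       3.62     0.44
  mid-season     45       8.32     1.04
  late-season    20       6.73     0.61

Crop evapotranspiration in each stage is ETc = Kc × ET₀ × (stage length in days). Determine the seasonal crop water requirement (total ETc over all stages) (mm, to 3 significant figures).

511 mm

initial: 0.44 × 3.62 × 25 = 39.82 mm
mid-season: 1.04 × 8.32 × 45 = 389.38 mm
late-season: 0.61 × 6.73 × 20 = 82.11 mm
Seasonal total = 511.31 mm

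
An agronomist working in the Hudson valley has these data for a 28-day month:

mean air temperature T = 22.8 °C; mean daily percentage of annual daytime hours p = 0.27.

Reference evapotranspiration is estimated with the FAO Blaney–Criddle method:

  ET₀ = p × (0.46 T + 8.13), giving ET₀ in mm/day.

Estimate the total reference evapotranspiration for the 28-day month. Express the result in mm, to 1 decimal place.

140.8 mm

ET₀ = 0.27 × (0.46 × 22.8 + 8.13) = 0.27 × 18.618 = 5.0269 mm/d
Monthly total = 5.0269 × 28 = 140.753 mm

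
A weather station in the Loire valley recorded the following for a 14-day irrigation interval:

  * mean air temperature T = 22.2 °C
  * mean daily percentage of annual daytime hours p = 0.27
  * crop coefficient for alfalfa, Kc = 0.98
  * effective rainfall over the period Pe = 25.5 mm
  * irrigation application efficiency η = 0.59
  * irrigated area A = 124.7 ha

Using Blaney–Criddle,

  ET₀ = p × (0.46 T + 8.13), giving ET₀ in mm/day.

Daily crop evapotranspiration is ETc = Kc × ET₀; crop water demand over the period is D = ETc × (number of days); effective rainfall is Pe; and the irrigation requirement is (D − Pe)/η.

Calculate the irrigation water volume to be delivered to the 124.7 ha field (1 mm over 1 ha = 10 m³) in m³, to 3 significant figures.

ET₀ = 0.27 × (0.46 × 22.2 + 8.13) = 0.27 × 18.342 = 4.9523 mm/d
ETc = Kc × ET₀ = 0.98 × 4.9523 = 4.8533 mm/d
Crop demand D = ETc × 14 d = 4.8533 × 14 = 67.946 mm
D − Pe = 67.946 − 25.5 = 42.446 mm
Gross irrigation = 42.446 / 0.59 = 71.942 mm
Volume = 71.942 mm × 124.7 ha × 10 = 89711.7 m³

89700 m³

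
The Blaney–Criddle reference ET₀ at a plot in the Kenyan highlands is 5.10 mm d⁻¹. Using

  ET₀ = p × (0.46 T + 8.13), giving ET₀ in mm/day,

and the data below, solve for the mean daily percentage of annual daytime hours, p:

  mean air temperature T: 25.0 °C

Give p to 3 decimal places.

p = ET₀ / (0.46 T + 8.13) = 5.10 / (0.46 × 25.0 + 8.13) = 5.10 / 19.630 = 0.2598

0.260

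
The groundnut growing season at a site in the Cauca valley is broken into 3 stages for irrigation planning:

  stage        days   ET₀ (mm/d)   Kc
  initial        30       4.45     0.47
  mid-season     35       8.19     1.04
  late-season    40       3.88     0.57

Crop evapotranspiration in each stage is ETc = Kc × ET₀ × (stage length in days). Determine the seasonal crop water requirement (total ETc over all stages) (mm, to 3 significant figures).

449 mm

initial: 0.47 × 4.45 × 30 = 62.75 mm
mid-season: 1.04 × 8.19 × 35 = 298.12 mm
late-season: 0.57 × 3.88 × 40 = 88.46 mm
Seasonal total = 449.33 mm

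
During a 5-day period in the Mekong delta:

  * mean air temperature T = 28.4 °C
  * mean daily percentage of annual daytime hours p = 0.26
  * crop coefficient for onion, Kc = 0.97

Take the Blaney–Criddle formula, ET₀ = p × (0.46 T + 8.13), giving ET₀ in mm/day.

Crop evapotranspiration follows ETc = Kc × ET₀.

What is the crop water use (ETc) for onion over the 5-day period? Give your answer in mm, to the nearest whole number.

27 mm

ET₀ = 0.26 × (0.46 × 28.4 + 8.13) = 0.26 × 21.194 = 5.5104 mm/d
ETc = Kc × ET₀ = 0.97 × 5.5104 = 5.3451 mm/d
Over 5 days: 5.3451 × 5 = 26.726 mm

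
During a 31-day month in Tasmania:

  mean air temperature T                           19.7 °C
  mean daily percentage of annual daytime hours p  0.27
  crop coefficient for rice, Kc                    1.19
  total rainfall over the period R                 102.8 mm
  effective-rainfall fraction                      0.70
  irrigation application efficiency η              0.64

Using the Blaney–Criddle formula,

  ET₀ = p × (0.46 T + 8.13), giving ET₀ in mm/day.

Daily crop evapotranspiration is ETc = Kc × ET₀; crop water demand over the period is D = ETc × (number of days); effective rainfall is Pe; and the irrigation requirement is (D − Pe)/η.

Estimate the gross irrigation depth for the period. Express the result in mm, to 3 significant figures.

155 mm

ET₀ = 0.27 × (0.46 × 19.7 + 8.13) = 0.27 × 17.192 = 4.6418 mm/d
ETc = Kc × ET₀ = 1.19 × 4.6418 = 5.5237 mm/d
Crop demand D = ETc × 31 d = 5.5237 × 31 = 171.235 mm
Pe = 0.70 × 102.8 = 71.960 mm
D − Pe = 171.235 − 71.960 = 99.275 mm
Gross irrigation = 99.275 / 0.64 = 155.117 mm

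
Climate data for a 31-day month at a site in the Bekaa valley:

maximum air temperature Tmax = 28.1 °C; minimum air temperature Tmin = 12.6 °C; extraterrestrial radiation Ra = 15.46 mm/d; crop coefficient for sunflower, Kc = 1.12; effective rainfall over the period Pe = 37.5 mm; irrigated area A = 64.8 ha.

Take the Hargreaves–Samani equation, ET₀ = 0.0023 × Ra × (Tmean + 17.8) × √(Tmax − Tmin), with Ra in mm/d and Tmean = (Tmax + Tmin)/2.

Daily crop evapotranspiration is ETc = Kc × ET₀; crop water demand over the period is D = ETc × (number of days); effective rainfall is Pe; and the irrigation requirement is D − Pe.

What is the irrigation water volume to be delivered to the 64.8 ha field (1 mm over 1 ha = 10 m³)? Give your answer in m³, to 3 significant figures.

Tmean = (28.1 + 12.6)/2 = 20.35 °C
ET₀ = 0.0023 × 15.46 × (20.35 + 17.8) × √15.5 = 0.0023 × 15.46 × 38.15 × 3.9370 = 5.3407 mm/d
ETc = Kc × ET₀ = 1.12 × 5.3407 = 5.9816 mm/d
Crop demand D = ETc × 31 d = 5.9816 × 31 = 185.430 mm
D − Pe = 185.430 − 37.5 = 147.930 mm
Volume = 147.930 mm × 64.8 ha × 10 = 95858.6 m³

95900 m³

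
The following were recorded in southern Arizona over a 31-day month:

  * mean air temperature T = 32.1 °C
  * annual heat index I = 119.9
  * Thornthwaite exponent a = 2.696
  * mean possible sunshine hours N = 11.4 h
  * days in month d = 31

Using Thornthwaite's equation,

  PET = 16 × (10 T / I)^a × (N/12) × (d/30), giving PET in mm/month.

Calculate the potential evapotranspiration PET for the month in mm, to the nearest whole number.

223 mm

10T/I = 10 × 32.1 / 119.9 = 2.6772
(10T/I)^a = 2.6772^2.696 = 14.2242
Uncorrected PET = 16 × 14.2242 = 227.587 mm
Correction = (N/12)(d/30) = (11.4/12)(31/30) = 0.9817
PET = 227.587 × 0.9817 = 223.422 mm/month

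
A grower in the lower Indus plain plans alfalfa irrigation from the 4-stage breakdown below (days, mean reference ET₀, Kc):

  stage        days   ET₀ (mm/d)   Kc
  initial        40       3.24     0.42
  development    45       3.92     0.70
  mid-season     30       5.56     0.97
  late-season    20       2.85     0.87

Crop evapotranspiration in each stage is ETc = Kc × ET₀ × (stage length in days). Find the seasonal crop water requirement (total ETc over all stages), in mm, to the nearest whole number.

389 mm

initial: 0.42 × 3.24 × 40 = 54.43 mm
development: 0.70 × 3.92 × 45 = 123.48 mm
mid-season: 0.97 × 5.56 × 30 = 161.80 mm
late-season: 0.87 × 2.85 × 20 = 49.59 mm
Seasonal total = 389.30 mm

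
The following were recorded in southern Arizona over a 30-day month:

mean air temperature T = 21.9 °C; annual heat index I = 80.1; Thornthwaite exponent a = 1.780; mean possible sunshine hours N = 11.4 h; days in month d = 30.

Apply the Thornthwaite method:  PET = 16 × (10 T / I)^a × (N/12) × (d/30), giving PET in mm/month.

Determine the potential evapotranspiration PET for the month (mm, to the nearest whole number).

91 mm

10T/I = 10 × 21.9 / 80.1 = 2.7341
(10T/I)^a = 2.7341^1.780 = 5.9914
Uncorrected PET = 16 × 5.9914 = 95.862 mm
Correction = (N/12)(d/30) = (11.4/12)(30/30) = 0.9500
PET = 95.862 × 0.9500 = 91.069 mm/month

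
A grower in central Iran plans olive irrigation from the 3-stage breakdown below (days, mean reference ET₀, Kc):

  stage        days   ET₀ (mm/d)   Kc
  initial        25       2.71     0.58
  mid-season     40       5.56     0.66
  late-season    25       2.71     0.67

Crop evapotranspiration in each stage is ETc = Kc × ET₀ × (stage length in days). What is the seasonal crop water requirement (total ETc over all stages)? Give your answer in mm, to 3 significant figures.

231 mm

initial: 0.58 × 2.71 × 25 = 39.30 mm
mid-season: 0.66 × 5.56 × 40 = 146.78 mm
late-season: 0.67 × 2.71 × 25 = 45.39 mm
Seasonal total = 231.47 mm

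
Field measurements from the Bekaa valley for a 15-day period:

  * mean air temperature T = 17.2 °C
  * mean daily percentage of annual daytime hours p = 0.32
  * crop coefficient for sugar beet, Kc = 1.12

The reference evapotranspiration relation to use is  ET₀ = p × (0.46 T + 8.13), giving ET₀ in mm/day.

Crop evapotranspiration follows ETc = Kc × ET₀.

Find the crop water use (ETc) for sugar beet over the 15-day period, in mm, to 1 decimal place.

ET₀ = 0.32 × (0.46 × 17.2 + 8.13) = 0.32 × 16.042 = 5.1334 mm/d
ETc = Kc × ET₀ = 1.12 × 5.1334 = 5.7494 mm/d
Over 15 days: 5.7494 × 15 = 86.241 mm

86.2 mm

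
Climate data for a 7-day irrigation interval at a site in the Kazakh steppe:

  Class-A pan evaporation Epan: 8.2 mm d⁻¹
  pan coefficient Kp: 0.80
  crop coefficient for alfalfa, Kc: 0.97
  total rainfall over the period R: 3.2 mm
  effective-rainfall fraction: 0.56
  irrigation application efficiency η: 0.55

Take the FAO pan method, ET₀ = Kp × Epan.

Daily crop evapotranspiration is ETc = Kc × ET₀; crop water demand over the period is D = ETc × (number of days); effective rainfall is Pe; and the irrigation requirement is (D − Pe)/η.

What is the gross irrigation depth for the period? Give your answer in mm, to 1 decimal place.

ET₀ = 0.80 × 8.2 = 6.5600 mm/d
ETc = Kc × ET₀ = 0.97 × 6.5600 = 6.3632 mm/d
Crop demand D = ETc × 7 d = 6.3632 × 7 = 44.542 mm
Pe = 0.56 × 3.2 = 1.792 mm
D − Pe = 44.542 − 1.792 = 42.750 mm
Gross irrigation = 42.750 / 0.55 = 77.727 mm

77.7 mm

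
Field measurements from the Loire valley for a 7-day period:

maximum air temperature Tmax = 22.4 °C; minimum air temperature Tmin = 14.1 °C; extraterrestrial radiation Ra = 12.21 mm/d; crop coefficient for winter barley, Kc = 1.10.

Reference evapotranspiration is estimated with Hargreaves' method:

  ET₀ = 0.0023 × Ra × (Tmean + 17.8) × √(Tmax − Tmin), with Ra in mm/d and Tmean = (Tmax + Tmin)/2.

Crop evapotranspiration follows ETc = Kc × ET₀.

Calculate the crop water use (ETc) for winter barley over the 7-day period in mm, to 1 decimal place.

22.5 mm

Tmean = (22.4 + 14.1)/2 = 18.25 °C
ET₀ = 0.0023 × 12.21 × (18.25 + 17.8) × √8.3 = 0.0023 × 12.21 × 36.05 × 2.8810 = 2.9167 mm/d
ETc = Kc × ET₀ = 1.10 × 2.9167 = 3.2084 mm/d
Over 7 days: 3.2084 × 7 = 22.459 mm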